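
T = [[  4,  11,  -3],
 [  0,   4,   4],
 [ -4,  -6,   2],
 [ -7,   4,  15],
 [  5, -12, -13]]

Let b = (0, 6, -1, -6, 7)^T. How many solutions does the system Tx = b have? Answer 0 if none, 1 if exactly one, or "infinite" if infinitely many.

0

Row reduce the augmented matrix [T | b].
R3 ← R3 + R1: [0, 5, -1, -1]
R4 ← R4 + (7/4)·R1: [0, 93/4, 39/4, -6]
R5 ← R5 − (5/4)·R1: [0, -103/4, -37/4, 7]
R3 ← R3 − (5/4)·R2: [0, 0, -6, -17/2]
R4 ← R4 − (93/16)·R2: [0, 0, -27/2, -327/8]
R5 ← R5 + (103/16)·R2: [0, 0, 33/2, 365/8]
R4 ← R4 − (9/4)·R3: [0, 0, 0, -87/4]
R5 ← R5 + (11/4)·R3: [0, 0, 0, 89/4]
R5 ← R5 + (89/87)·R4: [0, 0, 0, 0]
The echelon form has 4 nonzero rows; the last pivot sits in the augmented column, so rank(T) = 3 but rank([T|b]) = 4.
Since the ranks differ, the system is inconsistent.
It has no solutions.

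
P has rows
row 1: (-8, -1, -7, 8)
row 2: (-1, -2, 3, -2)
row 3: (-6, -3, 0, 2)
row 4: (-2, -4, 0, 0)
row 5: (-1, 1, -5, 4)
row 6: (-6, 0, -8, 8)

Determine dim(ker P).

1

Row reduce to echelon form.
R2 ← R2 − (1/8)·R1: [0, -15/8, 31/8, -3]
R3 ← R3 − (3/4)·R1: [0, -9/4, 21/4, -4]
R4 ← R4 − (1/4)·R1: [0, -15/4, 7/4, -2]
R5 ← R5 − (1/8)·R1: [0, 9/8, -33/8, 3]
R6 ← R6 − (3/4)·R1: [0, 3/4, -11/4, 2]
R3 ← R3 − (6/5)·R2: [0, 0, 3/5, -2/5]
R4 ← R4 − (2)·R2: [0, 0, -6, 4]
R5 ← R5 + (3/5)·R2: [0, 0, -9/5, 6/5]
R6 ← R6 + (2/5)·R2: [0, 0, -6/5, 4/5]
R4 ← R4 + (10)·R3: [0, 0, 0, 0]
R5 ← R5 + (3)·R3: [0, 0, 0, 0]
R6 ← R6 + (2)·R3: [0, 0, 0, 0]
3 nonzero rows, so rank(P) = 3.
P has 4 columns; by rank–nullity, nullity = 4 − 3 = 1.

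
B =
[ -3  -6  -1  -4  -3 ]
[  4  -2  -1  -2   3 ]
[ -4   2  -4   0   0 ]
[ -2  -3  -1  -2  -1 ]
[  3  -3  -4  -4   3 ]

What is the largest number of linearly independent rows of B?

4

Row reduce to echelon form.
R2 ← R2 + (4/3)·R1: [0, -10, -7/3, -22/3, -1]
R3 ← R3 − (4/3)·R1: [0, 10, -8/3, 16/3, 4]
R4 ← R4 − (2/3)·R1: [0, 1, -1/3, 2/3, 1]
R5 ← R5 + R1: [0, -9, -5, -8, 0]
R3 ← R3 + R2: [0, 0, -5, -2, 3]
R4 ← R4 + (1/10)·R2: [0, 0, -17/30, -1/15, 9/10]
R5 ← R5 − (9/10)·R2: [0, 0, -29/10, -7/5, 9/10]
R4 ← R4 − (17/150)·R3: [0, 0, 0, 4/25, 14/25]
R5 ← R5 − (29/50)·R3: [0, 0, 0, -6/25, -21/25]
R5 ← R5 + (3/2)·R4: [0, 0, 0, 0, 0]
Echelon form has 4 nonzero rows, so rank(B) = 4.
The rank gives the maximum number of linearly independent rows: 4.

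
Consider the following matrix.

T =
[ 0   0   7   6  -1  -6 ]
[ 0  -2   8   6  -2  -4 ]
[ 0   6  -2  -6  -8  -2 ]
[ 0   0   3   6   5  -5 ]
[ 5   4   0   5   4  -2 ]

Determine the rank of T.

4

Row reduce to echelon form.
Swap R1 ↔ R5
R3 ← R3 + (3)·R2: [0, 0, 22, 12, -14, -14]
R4 ← R4 − (3/22)·R3: [0, 0, 0, 48/11, 76/11, -34/11]
R5 ← R5 − (7/22)·R3: [0, 0, 0, 24/11, 38/11, -17/11]
R5 ← R5 − (1/2)·R4: [0, 0, 0, 0, 0, 0]
Echelon form has 4 nonzero rows, so rank(T) = 4.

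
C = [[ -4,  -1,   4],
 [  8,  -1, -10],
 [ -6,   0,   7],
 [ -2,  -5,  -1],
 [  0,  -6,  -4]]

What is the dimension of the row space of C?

Row reduce to echelon form.
R2 ← R2 + (2)·R1: [0, -3, -2]
R3 ← R3 − (3/2)·R1: [0, 3/2, 1]
R4 ← R4 − (1/2)·R1: [0, -9/2, -3]
R3 ← R3 + (1/2)·R2: [0, 0, 0]
R4 ← R4 − (3/2)·R2: [0, 0, 0]
R5 ← R5 − (2)·R2: [0, 0, 0]
Echelon form has 2 nonzero rows, so rank(C) = 2.
The row space has dimension equal to the rank: 2.

2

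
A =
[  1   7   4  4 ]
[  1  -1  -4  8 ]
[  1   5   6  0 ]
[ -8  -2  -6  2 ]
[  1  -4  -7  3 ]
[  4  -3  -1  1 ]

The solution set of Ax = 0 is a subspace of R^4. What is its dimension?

Row reduce to echelon form.
R2 ← R2 − R1: [0, -8, -8, 4]
R3 ← R3 − R1: [0, -2, 2, -4]
R4 ← R4 + (8)·R1: [0, 54, 26, 34]
R5 ← R5 − R1: [0, -11, -11, -1]
R6 ← R6 − (4)·R1: [0, -31, -17, -15]
R3 ← R3 − (1/4)·R2: [0, 0, 4, -5]
R4 ← R4 + (27/4)·R2: [0, 0, -28, 61]
R5 ← R5 − (11/8)·R2: [0, 0, 0, -13/2]
R6 ← R6 − (31/8)·R2: [0, 0, 14, -61/2]
R4 ← R4 + (7)·R3: [0, 0, 0, 26]
R6 ← R6 − (7/2)·R3: [0, 0, 0, -13]
R5 ← R5 + (1/4)·R4: [0, 0, 0, 0]
R6 ← R6 + (1/2)·R4: [0, 0, 0, 0]
4 nonzero rows, so rank(A) = 4.
A has 4 columns; by rank–nullity, nullity = 4 − 4 = 0.

0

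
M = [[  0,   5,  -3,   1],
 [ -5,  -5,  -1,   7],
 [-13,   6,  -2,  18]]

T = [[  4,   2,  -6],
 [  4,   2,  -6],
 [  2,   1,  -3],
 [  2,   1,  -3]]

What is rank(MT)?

1

First compute MT:
[[ 16,   8, -24],
 [-28, -14,  42],
 [  4,   2,  -6]]
Now row reduce the product.
R2 ← R2 + (7/4)·R1: [0, 0, 0]
R3 ← R3 − (1/4)·R1: [0, 0, 0]
1 nonzero row, so rank(MT) = 1.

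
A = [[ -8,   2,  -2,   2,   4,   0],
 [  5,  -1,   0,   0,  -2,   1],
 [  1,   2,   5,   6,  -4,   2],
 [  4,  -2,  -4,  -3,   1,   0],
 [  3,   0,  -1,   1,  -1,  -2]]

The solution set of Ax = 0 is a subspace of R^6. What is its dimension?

2

Row reduce to echelon form.
R2 ← R2 + (5/8)·R1: [0, 1/4, -5/4, 5/4, 1/2, 1]
R3 ← R3 + (1/8)·R1: [0, 9/4, 19/4, 25/4, -7/2, 2]
R4 ← R4 + (1/2)·R1: [0, -1, -5, -2, 3, 0]
R5 ← R5 + (3/8)·R1: [0, 3/4, -7/4, 7/4, 1/2, -2]
R3 ← R3 − (9)·R2: [0, 0, 16, -5, -8, -7]
R4 ← R4 + (4)·R2: [0, 0, -10, 3, 5, 4]
R5 ← R5 − (3)·R2: [0, 0, 2, -2, -1, -5]
R4 ← R4 + (5/8)·R3: [0, 0, 0, -1/8, 0, -3/8]
R5 ← R5 − (1/8)·R3: [0, 0, 0, -11/8, 0, -33/8]
R5 ← R5 − (11)·R4: [0, 0, 0, 0, 0, 0]
4 nonzero rows, so rank(A) = 4.
A has 6 columns; by rank–nullity, nullity = 6 − 4 = 2.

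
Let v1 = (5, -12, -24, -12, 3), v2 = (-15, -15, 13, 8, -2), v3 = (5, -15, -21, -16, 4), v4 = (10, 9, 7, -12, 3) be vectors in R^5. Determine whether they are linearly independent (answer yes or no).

Form the matrix with these vectors as rows and row reduce.
R2 ← R2 + (3)·R1: [0, -51, -59, -28, 7]
R3 ← R3 − R1: [0, -3, 3, -4, 1]
R4 ← R4 − (2)·R1: [0, 33, 55, 12, -3]
R3 ← R3 − (1/17)·R2: [0, 0, 110/17, -40/17, 10/17]
R4 ← R4 + (11/17)·R2: [0, 0, 286/17, -104/17, 26/17]
R4 ← R4 − (13/5)·R3: [0, 0, 0, 0, 0]
3 nonzero rows, so the 4 vectors span a space of dimension 3.
Since 3 < 4, the vectors are linearly dependent.

no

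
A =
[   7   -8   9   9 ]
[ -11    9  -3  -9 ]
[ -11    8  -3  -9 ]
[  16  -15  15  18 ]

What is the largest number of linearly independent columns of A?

Row reduce to echelon form.
R2 ← R2 + (11/7)·R1: [0, -25/7, 78/7, 36/7]
R3 ← R3 + (11/7)·R1: [0, -32/7, 78/7, 36/7]
R4 ← R4 − (16/7)·R1: [0, 23/7, -39/7, -18/7]
R3 ← R3 − (32/25)·R2: [0, 0, -78/25, -36/25]
R4 ← R4 + (23/25)·R2: [0, 0, 117/25, 54/25]
R4 ← R4 + (3/2)·R3: [0, 0, 0, 0]
Echelon form has 3 nonzero rows, so rank(A) = 3.
The rank gives the maximum number of linearly independent columns: 3.

3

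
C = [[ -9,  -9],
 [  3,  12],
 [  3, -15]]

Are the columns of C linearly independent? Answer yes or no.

Row reduce C to echelon form.
R2 ← R2 + (1/3)·R1: [0, 9]
R3 ← R3 + (1/3)·R1: [0, -18]
R3 ← R3 + (2)·R2: [0, 0]
2 pivots among 2 columns.
Every column is a pivot column, so the columns are linearly independent.

yes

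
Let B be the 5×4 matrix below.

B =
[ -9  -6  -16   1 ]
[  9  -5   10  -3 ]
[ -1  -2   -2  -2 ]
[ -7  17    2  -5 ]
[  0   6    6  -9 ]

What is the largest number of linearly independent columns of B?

3

Row reduce to echelon form.
R2 ← R2 + R1: [0, -11, -6, -2]
R3 ← R3 − (1/9)·R1: [0, -4/3, -2/9, -19/9]
R4 ← R4 − (7/9)·R1: [0, 65/3, 130/9, -52/9]
R3 ← R3 − (4/33)·R2: [0, 0, 50/99, -185/99]
R4 ← R4 + (65/33)·R2: [0, 0, 260/99, -962/99]
R5 ← R5 + (6/11)·R2: [0, 0, 30/11, -111/11]
R4 ← R4 − (26/5)·R3: [0, 0, 0, 0]
R5 ← R5 − (27/5)·R3: [0, 0, 0, 0]
Echelon form has 3 nonzero rows, so rank(B) = 3.
The rank gives the maximum number of linearly independent columns: 3.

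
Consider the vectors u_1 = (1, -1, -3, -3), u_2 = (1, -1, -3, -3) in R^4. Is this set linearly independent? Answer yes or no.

Form the matrix with these vectors as rows and row reduce.
R2 ← R2 − R1: [0, 0, 0, 0]
1 nonzero row, so the 2 vectors span a space of dimension 1.
Since 1 < 2, the vectors are linearly dependent.

no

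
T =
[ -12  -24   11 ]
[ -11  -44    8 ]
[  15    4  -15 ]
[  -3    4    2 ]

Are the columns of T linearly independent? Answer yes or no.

yes

Row reduce T to echelon form.
R2 ← R2 − (11/12)·R1: [0, -22, -25/12]
R3 ← R3 + (5/4)·R1: [0, -26, -5/4]
R4 ← R4 − (1/4)·R1: [0, 10, -3/4]
R3 ← R3 − (13/11)·R2: [0, 0, 40/33]
R4 ← R4 + (5/11)·R2: [0, 0, -56/33]
R4 ← R4 + (7/5)·R3: [0, 0, 0]
3 pivots among 3 columns.
Every column is a pivot column, so the columns are linearly independent.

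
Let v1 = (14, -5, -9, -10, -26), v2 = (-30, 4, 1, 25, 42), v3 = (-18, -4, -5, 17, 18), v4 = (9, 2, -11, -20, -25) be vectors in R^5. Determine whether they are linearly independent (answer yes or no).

yes

Form the matrix with these vectors as rows and row reduce.
R2 ← R2 + (15/7)·R1: [0, -47/7, -128/7, 25/7, -96/7]
R3 ← R3 + (9/7)·R1: [0, -73/7, -116/7, 29/7, -108/7]
R4 ← R4 − (9/14)·R1: [0, 73/14, -73/14, -95/7, -58/7]
R3 ← R3 − (73/47)·R2: [0, 0, 556/47, -66/47, 276/47]
R4 ← R4 + (73/94)·R2: [0, 0, -1825/94, -1015/94, -890/47]
R4 ← R4 + (1825/1112)·R3: [0, 0, 0, -7285/556, -2585/278]
4 nonzero rows, so the 4 vectors span a space of dimension 4.
Since 4 = 4, the vectors are linearly independent.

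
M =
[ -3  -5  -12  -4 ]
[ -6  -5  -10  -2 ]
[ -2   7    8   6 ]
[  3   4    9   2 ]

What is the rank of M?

4

Row reduce to echelon form.
R2 ← R2 − (2)·R1: [0, 5, 14, 6]
R3 ← R3 − (2/3)·R1: [0, 31/3, 16, 26/3]
R4 ← R4 + R1: [0, -1, -3, -2]
R3 ← R3 − (31/15)·R2: [0, 0, -194/15, -56/15]
R4 ← R4 + (1/5)·R2: [0, 0, -1/5, -4/5]
R4 ← R4 − (3/194)·R3: [0, 0, 0, -72/97]
Echelon form has 4 nonzero rows, so rank(M) = 4.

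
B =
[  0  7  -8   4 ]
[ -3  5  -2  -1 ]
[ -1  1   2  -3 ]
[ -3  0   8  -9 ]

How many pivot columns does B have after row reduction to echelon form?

3

Row reduce to echelon form.
Swap R1 ↔ R2
R3 ← R3 − (1/3)·R1: [0, -2/3, 8/3, -8/3]
R4 ← R4 − R1: [0, -5, 10, -8]
R3 ← R3 + (2/21)·R2: [0, 0, 40/21, -16/7]
R4 ← R4 + (5/7)·R2: [0, 0, 30/7, -36/7]
R4 ← R4 − (9/4)·R3: [0, 0, 0, 0]
Echelon form has 3 nonzero rows, so rank(B) = 3.
Each nonzero row contributes one pivot column: 3 pivot columns.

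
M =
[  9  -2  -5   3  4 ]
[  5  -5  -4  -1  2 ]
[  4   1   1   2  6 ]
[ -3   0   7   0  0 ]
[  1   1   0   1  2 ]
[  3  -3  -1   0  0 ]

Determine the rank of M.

Row reduce to echelon form.
R2 ← R2 − (5/9)·R1: [0, -35/9, -11/9, -8/3, -2/9]
R3 ← R3 − (4/9)·R1: [0, 17/9, 29/9, 2/3, 38/9]
R4 ← R4 + (1/3)·R1: [0, -2/3, 16/3, 1, 4/3]
R5 ← R5 − (1/9)·R1: [0, 11/9, 5/9, 2/3, 14/9]
R6 ← R6 − (1/3)·R1: [0, -7/3, 2/3, -1, -4/3]
R3 ← R3 + (17/35)·R2: [0, 0, 92/35, -22/35, 144/35]
R4 ← R4 − (6/35)·R2: [0, 0, 194/35, 51/35, 48/35]
R5 ← R5 + (11/35)·R2: [0, 0, 6/35, -6/35, 52/35]
R6 ← R6 − (3/5)·R2: [0, 0, 7/5, 3/5, -6/5]
R4 ← R4 − (97/46)·R3: [0, 0, 0, 64/23, -168/23]
R5 ← R5 − (3/46)·R3: [0, 0, 0, -3/23, 28/23]
R6 ← R6 − (49/92)·R3: [0, 0, 0, 43/46, -78/23]
R5 ← R5 + (3/64)·R4: [0, 0, 0, 0, 7/8]
R6 ← R6 − (43/128)·R4: [0, 0, 0, 0, -15/16]
R6 ← R6 + (15/14)·R5: [0, 0, 0, 0, 0]
Echelon form has 5 nonzero rows, so rank(M) = 5.

5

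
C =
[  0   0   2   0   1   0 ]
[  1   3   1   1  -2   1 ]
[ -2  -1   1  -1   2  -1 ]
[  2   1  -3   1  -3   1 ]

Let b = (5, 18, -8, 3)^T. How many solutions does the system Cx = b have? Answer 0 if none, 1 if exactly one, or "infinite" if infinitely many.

Row reduce the augmented matrix [C | b].
Swap R1 ↔ R2
R3 ← R3 + (2)·R1: [0, 5, 3, 1, -2, 1, 28]
R4 ← R4 − (2)·R1: [0, -5, -5, -1, 1, -1, -33]
Swap R2 ↔ R3
R4 ← R4 + R2: [0, 0, -2, 0, -1, 0, -5]
R4 ← R4 + R3: [0, 0, 0, 0, 0, 0, 0]
The echelon form has 3 nonzero rows, and every pivot lies in the first 6 columns, so rank(C) = rank([C|b]) = 3.
The system is consistent.
rank = 3 < 6 unknowns, so there are infinitely many solutions.

infinite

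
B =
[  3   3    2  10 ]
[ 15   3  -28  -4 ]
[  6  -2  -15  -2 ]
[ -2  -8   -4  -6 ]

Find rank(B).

4

Row reduce to echelon form.
R2 ← R2 − (5)·R1: [0, -12, -38, -54]
R3 ← R3 − (2)·R1: [0, -8, -19, -22]
R4 ← R4 + (2/3)·R1: [0, -6, -8/3, 2/3]
R3 ← R3 − (2/3)·R2: [0, 0, 19/3, 14]
R4 ← R4 − (1/2)·R2: [0, 0, 49/3, 83/3]
R4 ← R4 − (49/19)·R3: [0, 0, 0, -481/57]
Echelon form has 4 nonzero rows, so rank(B) = 4.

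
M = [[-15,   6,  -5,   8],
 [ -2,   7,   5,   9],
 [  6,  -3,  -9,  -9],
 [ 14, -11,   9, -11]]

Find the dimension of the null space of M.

0

Row reduce to echelon form.
R2 ← R2 − (2/15)·R1: [0, 31/5, 17/3, 119/15]
R3 ← R3 + (2/5)·R1: [0, -3/5, -11, -29/5]
R4 ← R4 + (14/15)·R1: [0, -27/5, 13/3, -53/15]
R3 ← R3 + (3/31)·R2: [0, 0, -324/31, -156/31]
R4 ← R4 + (27/31)·R2: [0, 0, 862/93, 314/93]
R4 ← R4 + (431/486)·R3: [0, 0, 0, -88/81]
4 nonzero rows, so rank(M) = 4.
M has 4 columns; by rank–nullity, nullity = 4 − 4 = 0.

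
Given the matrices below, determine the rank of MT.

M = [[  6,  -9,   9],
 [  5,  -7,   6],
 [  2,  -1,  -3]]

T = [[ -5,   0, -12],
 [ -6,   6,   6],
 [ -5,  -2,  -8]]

2

First compute MT:
[[-21, -72, -198],
 [-13, -54, -150],
 [ 11,   0,  -6]]
Now row reduce the product.
R2 ← R2 − (13/21)·R1: [0, -66/7, -192/7]
R3 ← R3 + (11/21)·R1: [0, -264/7, -768/7]
R3 ← R3 − (4)·R2: [0, 0, 0]
2 nonzero rows, so rank(MT) = 2.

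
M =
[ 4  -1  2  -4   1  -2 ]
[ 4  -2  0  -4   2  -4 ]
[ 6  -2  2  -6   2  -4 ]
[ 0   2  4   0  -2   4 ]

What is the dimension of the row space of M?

Row reduce to echelon form.
R2 ← R2 − R1: [0, -1, -2, 0, 1, -2]
R3 ← R3 − (3/2)·R1: [0, -1/2, -1, 0, 1/2, -1]
R3 ← R3 − (1/2)·R2: [0, 0, 0, 0, 0, 0]
R4 ← R4 + (2)·R2: [0, 0, 0, 0, 0, 0]
Echelon form has 2 nonzero rows, so rank(M) = 2.
The row space has dimension equal to the rank: 2.

2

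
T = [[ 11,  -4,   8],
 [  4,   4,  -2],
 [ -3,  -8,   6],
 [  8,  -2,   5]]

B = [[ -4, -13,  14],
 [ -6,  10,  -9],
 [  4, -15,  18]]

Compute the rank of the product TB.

First compute TB:
[[ 12, -303, 334],
 [-48,  18, -16],
 [ 84, -131, 138],
 [  0, -199, 220]]
Now row reduce the product.
R2 ← R2 + (4)·R1: [0, -1194, 1320]
R3 ← R3 − (7)·R1: [0, 1990, -2200]
R3 ← R3 + (5/3)·R2: [0, 0, 0]
R4 ← R4 − (1/6)·R2: [0, 0, 0]
2 nonzero rows, so rank(TB) = 2.

2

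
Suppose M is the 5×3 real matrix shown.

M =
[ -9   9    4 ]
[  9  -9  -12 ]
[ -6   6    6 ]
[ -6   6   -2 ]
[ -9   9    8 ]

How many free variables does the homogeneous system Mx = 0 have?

Row reduce to echelon form.
R2 ← R2 + R1: [0, 0, -8]
R3 ← R3 − (2/3)·R1: [0, 0, 10/3]
R4 ← R4 − (2/3)·R1: [0, 0, -14/3]
R5 ← R5 − R1: [0, 0, 4]
R3 ← R3 + (5/12)·R2: [0, 0, 0]
R4 ← R4 − (7/12)·R2: [0, 0, 0]
R5 ← R5 + (1/2)·R2: [0, 0, 0]
2 nonzero rows, so rank(M) = 2.
M has 3 columns; by rank–nullity, nullity = 3 − 2 = 1.

1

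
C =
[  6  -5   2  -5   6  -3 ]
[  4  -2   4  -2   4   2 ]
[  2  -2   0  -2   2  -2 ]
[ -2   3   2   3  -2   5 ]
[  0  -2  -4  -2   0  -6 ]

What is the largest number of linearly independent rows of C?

2

Row reduce to echelon form.
R2 ← R2 − (2/3)·R1: [0, 4/3, 8/3, 4/3, 0, 4]
R3 ← R3 − (1/3)·R1: [0, -1/3, -2/3, -1/3, 0, -1]
R4 ← R4 + (1/3)·R1: [0, 4/3, 8/3, 4/3, 0, 4]
R3 ← R3 + (1/4)·R2: [0, 0, 0, 0, 0, 0]
R4 ← R4 − R2: [0, 0, 0, 0, 0, 0]
R5 ← R5 + (3/2)·R2: [0, 0, 0, 0, 0, 0]
Echelon form has 2 nonzero rows, so rank(C) = 2.
The rank gives the maximum number of linearly independent rows: 2.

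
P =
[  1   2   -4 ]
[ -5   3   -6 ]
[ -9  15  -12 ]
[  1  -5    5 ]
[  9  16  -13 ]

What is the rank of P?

Row reduce to echelon form.
R2 ← R2 + (5)·R1: [0, 13, -26]
R3 ← R3 + (9)·R1: [0, 33, -48]
R4 ← R4 − R1: [0, -7, 9]
R5 ← R5 − (9)·R1: [0, -2, 23]
R3 ← R3 − (33/13)·R2: [0, 0, 18]
R4 ← R4 + (7/13)·R2: [0, 0, -5]
R5 ← R5 + (2/13)·R2: [0, 0, 19]
R4 ← R4 + (5/18)·R3: [0, 0, 0]
R5 ← R5 − (19/18)·R3: [0, 0, 0]
Echelon form has 3 nonzero rows, so rank(P) = 3.

3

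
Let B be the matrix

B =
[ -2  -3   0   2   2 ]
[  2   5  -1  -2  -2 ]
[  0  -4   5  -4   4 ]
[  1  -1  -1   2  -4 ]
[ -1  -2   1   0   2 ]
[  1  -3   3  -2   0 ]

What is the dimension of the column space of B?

3

Row reduce to echelon form.
R2 ← R2 + R1: [0, 2, -1, 0, 0]
R4 ← R4 + (1/2)·R1: [0, -5/2, -1, 3, -3]
R5 ← R5 − (1/2)·R1: [0, -1/2, 1, -1, 1]
R6 ← R6 + (1/2)·R1: [0, -9/2, 3, -1, 1]
R3 ← R3 + (2)·R2: [0, 0, 3, -4, 4]
R4 ← R4 + (5/4)·R2: [0, 0, -9/4, 3, -3]
R5 ← R5 + (1/4)·R2: [0, 0, 3/4, -1, 1]
R6 ← R6 + (9/4)·R2: [0, 0, 3/4, -1, 1]
R4 ← R4 + (3/4)·R3: [0, 0, 0, 0, 0]
R5 ← R5 − (1/4)·R3: [0, 0, 0, 0, 0]
R6 ← R6 − (1/4)·R3: [0, 0, 0, 0, 0]
Echelon form has 3 nonzero rows, so rank(B) = 3.
The column space has dimension equal to the rank: 3.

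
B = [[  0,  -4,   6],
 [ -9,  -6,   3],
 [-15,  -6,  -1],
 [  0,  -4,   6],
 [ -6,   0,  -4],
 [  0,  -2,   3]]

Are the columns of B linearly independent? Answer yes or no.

no

Row reduce B to echelon form.
Swap R1 ↔ R2
R3 ← R3 − (5/3)·R1: [0, 4, -6]
R5 ← R5 − (2/3)·R1: [0, 4, -6]
R3 ← R3 + R2: [0, 0, 0]
R4 ← R4 − R2: [0, 0, 0]
R5 ← R5 + R2: [0, 0, 0]
R6 ← R6 − (1/2)·R2: [0, 0, 0]
2 pivots among 3 columns.
Only 2 < 3 pivot columns, so the columns are linearly dependent.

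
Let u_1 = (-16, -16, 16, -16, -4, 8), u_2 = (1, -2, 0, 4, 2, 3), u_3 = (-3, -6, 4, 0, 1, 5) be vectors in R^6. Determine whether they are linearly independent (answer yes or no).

Form the matrix with these vectors as rows and row reduce.
R2 ← R2 + (1/16)·R1: [0, -3, 1, 3, 7/4, 7/2]
R3 ← R3 − (3/16)·R1: [0, -3, 1, 3, 7/4, 7/2]
R3 ← R3 − R2: [0, 0, 0, 0, 0, 0]
2 nonzero rows, so the 3 vectors span a space of dimension 2.
Since 2 < 3, the vectors are linearly dependent.

no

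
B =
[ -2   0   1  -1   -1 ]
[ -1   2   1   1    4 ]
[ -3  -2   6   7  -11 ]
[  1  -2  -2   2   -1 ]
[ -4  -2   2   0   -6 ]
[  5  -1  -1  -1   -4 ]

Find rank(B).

4

Row reduce to echelon form.
R2 ← R2 − (1/2)·R1: [0, 2, 1/2, 3/2, 9/2]
R3 ← R3 − (3/2)·R1: [0, -2, 9/2, 17/2, -19/2]
R4 ← R4 + (1/2)·R1: [0, -2, -3/2, 3/2, -3/2]
R5 ← R5 − (2)·R1: [0, -2, 0, 2, -4]
R6 ← R6 + (5/2)·R1: [0, -1, 3/2, -7/2, -13/2]
R3 ← R3 + R2: [0, 0, 5, 10, -5]
R4 ← R4 + R2: [0, 0, -1, 3, 3]
R5 ← R5 + R2: [0, 0, 1/2, 7/2, 1/2]
R6 ← R6 + (1/2)·R2: [0, 0, 7/4, -11/4, -17/4]
R4 ← R4 + (1/5)·R3: [0, 0, 0, 5, 2]
R5 ← R5 − (1/10)·R3: [0, 0, 0, 5/2, 1]
R6 ← R6 − (7/20)·R3: [0, 0, 0, -25/4, -5/2]
R5 ← R5 − (1/2)·R4: [0, 0, 0, 0, 0]
R6 ← R6 + (5/4)·R4: [0, 0, 0, 0, 0]
Echelon form has 4 nonzero rows, so rank(B) = 4.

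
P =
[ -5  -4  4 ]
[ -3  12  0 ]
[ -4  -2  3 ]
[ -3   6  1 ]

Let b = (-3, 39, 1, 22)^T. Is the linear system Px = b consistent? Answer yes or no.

yes

Row reduce the augmented matrix [P | b].
R2 ← R2 − (3/5)·R1: [0, 72/5, -12/5, 204/5]
R3 ← R3 − (4/5)·R1: [0, 6/5, -1/5, 17/5]
R4 ← R4 − (3/5)·R1: [0, 42/5, -7/5, 119/5]
R3 ← R3 − (1/12)·R2: [0, 0, 0, 0]
R4 ← R4 − (7/12)·R2: [0, 0, 0, 0]
The echelon form has 2 nonzero rows, and every pivot lies in the first 3 columns, so rank(P) = rank([P|b]) = 2.
The system is consistent.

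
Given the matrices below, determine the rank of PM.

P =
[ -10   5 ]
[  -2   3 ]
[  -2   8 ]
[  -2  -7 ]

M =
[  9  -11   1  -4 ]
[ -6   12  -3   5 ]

First compute PM:
[[-120, 170, -25,  65],
 [-36,  58, -11,  23],
 [-66, 118, -26,  48],
 [ 24, -62,  19, -27]]
Now row reduce the product.
R2 ← R2 − (3/10)·R1: [0, 7, -7/2, 7/2]
R3 ← R3 − (11/20)·R1: [0, 49/2, -49/4, 49/4]
R4 ← R4 + (1/5)·R1: [0, -28, 14, -14]
R3 ← R3 − (7/2)·R2: [0, 0, 0, 0]
R4 ← R4 + (4)·R2: [0, 0, 0, 0]
2 nonzero rows, so rank(PM) = 2.

2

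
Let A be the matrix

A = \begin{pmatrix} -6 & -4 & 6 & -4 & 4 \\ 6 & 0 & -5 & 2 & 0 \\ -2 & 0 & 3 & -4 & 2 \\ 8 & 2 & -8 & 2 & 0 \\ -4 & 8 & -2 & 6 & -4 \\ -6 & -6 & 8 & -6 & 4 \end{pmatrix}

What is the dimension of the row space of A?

5

Row reduce to echelon form.
R2 ← R2 + R1: [0, -4, 1, -2, 4]
R3 ← R3 − (1/3)·R1: [0, 4/3, 1, -8/3, 2/3]
R4 ← R4 + (4/3)·R1: [0, -10/3, 0, -10/3, 16/3]
R5 ← R5 − (2/3)·R1: [0, 32/3, -6, 26/3, -20/3]
R6 ← R6 − R1: [0, -2, 2, -2, 0]
R3 ← R3 + (1/3)·R2: [0, 0, 4/3, -10/3, 2]
R4 ← R4 − (5/6)·R2: [0, 0, -5/6, -5/3, 2]
R5 ← R5 + (8/3)·R2: [0, 0, -10/3, 10/3, 4]
R6 ← R6 − (1/2)·R2: [0, 0, 3/2, -1, -2]
R4 ← R4 + (5/8)·R3: [0, 0, 0, -15/4, 13/4]
R5 ← R5 + (5/2)·R3: [0, 0, 0, -5, 9]
R6 ← R6 − (9/8)·R3: [0, 0, 0, 11/4, -17/4]
R5 ← R5 − (4/3)·R4: [0, 0, 0, 0, 14/3]
R6 ← R6 + (11/15)·R4: [0, 0, 0, 0, -28/15]
R6 ← R6 + (2/5)·R5: [0, 0, 0, 0, 0]
Echelon form has 5 nonzero rows, so rank(A) = 5.
The row space has dimension equal to the rank: 5.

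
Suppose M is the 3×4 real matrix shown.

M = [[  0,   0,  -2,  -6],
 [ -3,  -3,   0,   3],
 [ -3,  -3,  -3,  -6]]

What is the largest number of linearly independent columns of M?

2

Row reduce to echelon form.
Swap R1 ↔ R2
R3 ← R3 − R1: [0, 0, -3, -9]
R3 ← R3 − (3/2)·R2: [0, 0, 0, 0]
Echelon form has 2 nonzero rows, so rank(M) = 2.
The rank gives the maximum number of linearly independent columns: 2.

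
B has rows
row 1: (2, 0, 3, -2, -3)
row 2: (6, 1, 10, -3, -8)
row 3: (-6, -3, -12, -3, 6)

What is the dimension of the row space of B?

Row reduce to echelon form.
R2 ← R2 − (3)·R1: [0, 1, 1, 3, 1]
R3 ← R3 + (3)·R1: [0, -3, -3, -9, -3]
R3 ← R3 + (3)·R2: [0, 0, 0, 0, 0]
Echelon form has 2 nonzero rows, so rank(B) = 2.
The row space has dimension equal to the rank: 2.

2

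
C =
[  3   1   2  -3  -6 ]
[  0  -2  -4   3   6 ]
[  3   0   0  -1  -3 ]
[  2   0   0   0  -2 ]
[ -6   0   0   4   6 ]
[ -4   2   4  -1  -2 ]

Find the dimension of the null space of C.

Row reduce to echelon form.
R3 ← R3 − R1: [0, -1, -2, 2, 3]
R4 ← R4 − (2/3)·R1: [0, -2/3, -4/3, 2, 2]
R5 ← R5 + (2)·R1: [0, 2, 4, -2, -6]
R6 ← R6 + (4/3)·R1: [0, 10/3, 20/3, -5, -10]
R3 ← R3 − (1/2)·R2: [0, 0, 0, 1/2, 0]
R4 ← R4 − (1/3)·R2: [0, 0, 0, 1, 0]
R5 ← R5 + R2: [0, 0, 0, 1, 0]
R6 ← R6 + (5/3)·R2: [0, 0, 0, 0, 0]
R4 ← R4 − (2)·R3: [0, 0, 0, 0, 0]
R5 ← R5 − (2)·R3: [0, 0, 0, 0, 0]
3 nonzero rows, so rank(C) = 3.
C has 5 columns; by rank–nullity, nullity = 5 − 3 = 2.

2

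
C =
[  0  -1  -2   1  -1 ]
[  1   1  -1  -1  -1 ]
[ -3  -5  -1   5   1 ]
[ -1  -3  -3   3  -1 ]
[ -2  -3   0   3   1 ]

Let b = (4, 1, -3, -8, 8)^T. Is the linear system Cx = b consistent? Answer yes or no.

Row reduce the augmented matrix [C | b].
Swap R1 ↔ R2
R3 ← R3 + (3)·R1: [0, -2, -4, 2, -2, 0]
R4 ← R4 + R1: [0, -2, -4, 2, -2, -7]
R5 ← R5 + (2)·R1: [0, -1, -2, 1, -1, 10]
R3 ← R3 − (2)·R2: [0, 0, 0, 0, 0, -8]
R4 ← R4 − (2)·R2: [0, 0, 0, 0, 0, -15]
R5 ← R5 − R2: [0, 0, 0, 0, 0, 6]
R4 ← R4 − (15/8)·R3: [0, 0, 0, 0, 0, 0]
R5 ← R5 + (3/4)·R3: [0, 0, 0, 0, 0, 0]
The echelon form has 3 nonzero rows; the last pivot sits in the augmented column, so rank(C) = 2 but rank([C|b]) = 3.
Since the ranks differ, the system is inconsistent.

no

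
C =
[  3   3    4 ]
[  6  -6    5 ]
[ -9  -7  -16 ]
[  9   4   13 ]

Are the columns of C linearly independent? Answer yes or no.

yes

Row reduce C to echelon form.
R2 ← R2 − (2)·R1: [0, -12, -3]
R3 ← R3 + (3)·R1: [0, 2, -4]
R4 ← R4 − (3)·R1: [0, -5, 1]
R3 ← R3 + (1/6)·R2: [0, 0, -9/2]
R4 ← R4 − (5/12)·R2: [0, 0, 9/4]
R4 ← R4 + (1/2)·R3: [0, 0, 0]
3 pivots among 3 columns.
Every column is a pivot column, so the columns are linearly independent.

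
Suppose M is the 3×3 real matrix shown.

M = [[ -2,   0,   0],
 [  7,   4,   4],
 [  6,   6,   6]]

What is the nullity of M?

1

Row reduce to echelon form.
R2 ← R2 + (7/2)·R1: [0, 4, 4]
R3 ← R3 + (3)·R1: [0, 6, 6]
R3 ← R3 − (3/2)·R2: [0, 0, 0]
2 nonzero rows, so rank(M) = 2.
M has 3 columns; by rank–nullity, nullity = 3 − 2 = 1.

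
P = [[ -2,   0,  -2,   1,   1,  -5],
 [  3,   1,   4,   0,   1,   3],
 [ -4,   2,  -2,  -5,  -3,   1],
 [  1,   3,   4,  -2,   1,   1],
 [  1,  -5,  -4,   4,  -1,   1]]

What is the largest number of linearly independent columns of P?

3

Row reduce to echelon form.
R2 ← R2 + (3/2)·R1: [0, 1, 1, 3/2, 5/2, -9/2]
R3 ← R3 − (2)·R1: [0, 2, 2, -7, -5, 11]
R4 ← R4 + (1/2)·R1: [0, 3, 3, -3/2, 3/2, -3/2]
R5 ← R5 + (1/2)·R1: [0, -5, -5, 9/2, -1/2, -3/2]
R3 ← R3 − (2)·R2: [0, 0, 0, -10, -10, 20]
R4 ← R4 − (3)·R2: [0, 0, 0, -6, -6, 12]
R5 ← R5 + (5)·R2: [0, 0, 0, 12, 12, -24]
R4 ← R4 − (3/5)·R3: [0, 0, 0, 0, 0, 0]
R5 ← R5 + (6/5)·R3: [0, 0, 0, 0, 0, 0]
Echelon form has 3 nonzero rows, so rank(P) = 3.
The rank gives the maximum number of linearly independent columns: 3.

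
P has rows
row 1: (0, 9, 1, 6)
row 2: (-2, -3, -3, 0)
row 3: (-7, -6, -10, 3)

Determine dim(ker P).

Row reduce to echelon form.
Swap R1 ↔ R2
R3 ← R3 − (7/2)·R1: [0, 9/2, 1/2, 3]
R3 ← R3 − (1/2)·R2: [0, 0, 0, 0]
2 nonzero rows, so rank(P) = 2.
P has 4 columns; by rank–nullity, nullity = 4 − 2 = 2.

2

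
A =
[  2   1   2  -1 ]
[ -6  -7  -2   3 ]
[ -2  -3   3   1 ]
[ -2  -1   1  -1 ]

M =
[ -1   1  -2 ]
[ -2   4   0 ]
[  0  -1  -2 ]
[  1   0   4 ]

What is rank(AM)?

First compute AM:
[[ -5,   4, -12],
 [ 23, -32,  28],
 [  9, -17,   2],
 [  3,  -7,  -2]]
Now row reduce the product.
R2 ← R2 + (23/5)·R1: [0, -68/5, -136/5]
R3 ← R3 + (9/5)·R1: [0, -49/5, -98/5]
R4 ← R4 + (3/5)·R1: [0, -23/5, -46/5]
R3 ← R3 − (49/68)·R2: [0, 0, 0]
R4 ← R4 − (23/68)·R2: [0, 0, 0]
2 nonzero rows, so rank(AM) = 2.

2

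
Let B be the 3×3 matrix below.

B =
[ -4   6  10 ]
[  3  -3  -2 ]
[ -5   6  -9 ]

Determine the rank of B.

3

Row reduce to echelon form.
R2 ← R2 + (3/4)·R1: [0, 3/2, 11/2]
R3 ← R3 − (5/4)·R1: [0, -3/2, -43/2]
R3 ← R3 + R2: [0, 0, -16]
Echelon form has 3 nonzero rows, so rank(B) = 3.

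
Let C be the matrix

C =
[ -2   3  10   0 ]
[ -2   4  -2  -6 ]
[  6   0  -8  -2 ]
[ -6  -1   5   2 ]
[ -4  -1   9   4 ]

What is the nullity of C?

Row reduce to echelon form.
R2 ← R2 − R1: [0, 1, -12, -6]
R3 ← R3 + (3)·R1: [0, 9, 22, -2]
R4 ← R4 − (3)·R1: [0, -10, -25, 2]
R5 ← R5 − (2)·R1: [0, -7, -11, 4]
R3 ← R3 − (9)·R2: [0, 0, 130, 52]
R4 ← R4 + (10)·R2: [0, 0, -145, -58]
R5 ← R5 + (7)·R2: [0, 0, -95, -38]
R4 ← R4 + (29/26)·R3: [0, 0, 0, 0]
R5 ← R5 + (19/26)·R3: [0, 0, 0, 0]
3 nonzero rows, so rank(C) = 3.
C has 4 columns; by rank–nullity, nullity = 4 − 3 = 1.

1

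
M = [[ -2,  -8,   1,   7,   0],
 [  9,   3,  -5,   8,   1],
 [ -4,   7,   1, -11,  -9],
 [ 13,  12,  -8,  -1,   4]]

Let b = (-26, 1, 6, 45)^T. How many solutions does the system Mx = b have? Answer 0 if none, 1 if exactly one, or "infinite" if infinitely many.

Row reduce the augmented matrix [M | b].
R2 ← R2 + (9/2)·R1: [0, -33, -1/2, 79/2, 1, -116]
R3 ← R3 − (2)·R1: [0, 23, -1, -25, -9, 58]
R4 ← R4 + (13/2)·R1: [0, -40, -3/2, 89/2, 4, -124]
R3 ← R3 + (23/33)·R2: [0, 0, -89/66, 167/66, -274/33, -754/33]
R4 ← R4 − (40/33)·R2: [0, 0, -59/66, -223/66, 92/33, 548/33]
R4 ← R4 − (59/89)·R3: [0, 0, 0, -450/89, 738/89, 2826/89]
The echelon form has 4 nonzero rows, and every pivot lies in the first 5 columns, so rank(M) = rank([M|b]) = 4.
The system is consistent.
rank = 4 < 5 unknowns, so there are infinitely many solutions.

infinite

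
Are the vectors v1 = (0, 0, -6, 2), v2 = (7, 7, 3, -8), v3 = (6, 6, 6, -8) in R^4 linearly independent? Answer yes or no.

no

Form the matrix with these vectors as rows and row reduce.
Swap R1 ↔ R2
R3 ← R3 − (6/7)·R1: [0, 0, 24/7, -8/7]
R3 ← R3 + (4/7)·R2: [0, 0, 0, 0]
2 nonzero rows, so the 3 vectors span a space of dimension 2.
Since 2 < 3, the vectors are linearly dependent.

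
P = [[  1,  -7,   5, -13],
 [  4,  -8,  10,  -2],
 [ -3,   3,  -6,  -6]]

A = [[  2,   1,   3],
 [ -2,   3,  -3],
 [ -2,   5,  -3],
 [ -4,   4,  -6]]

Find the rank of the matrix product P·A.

First compute PA:
[[ 58, -47,  87],
 [ 12,  22,  18],
 [ 24, -48,  36]]
Now row reduce the product.
R2 ← R2 − (6/29)·R1: [0, 920/29, 0]
R3 ← R3 − (12/29)·R1: [0, -828/29, 0]
R3 ← R3 + (9/10)·R2: [0, 0, 0]
2 nonzero rows, so rank(PA) = 2.

2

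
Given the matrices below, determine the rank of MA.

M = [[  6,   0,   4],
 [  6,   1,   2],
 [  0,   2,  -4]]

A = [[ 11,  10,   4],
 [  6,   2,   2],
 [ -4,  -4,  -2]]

2

First compute MA:
[[ 50,  44,  16],
 [ 64,  54,  22],
 [ 28,  20,  12]]
Now row reduce the product.
R2 ← R2 − (32/25)·R1: [0, -58/25, 38/25]
R3 ← R3 − (14/25)·R1: [0, -116/25, 76/25]
R3 ← R3 − (2)·R2: [0, 0, 0]
2 nonzero rows, so rank(MA) = 2.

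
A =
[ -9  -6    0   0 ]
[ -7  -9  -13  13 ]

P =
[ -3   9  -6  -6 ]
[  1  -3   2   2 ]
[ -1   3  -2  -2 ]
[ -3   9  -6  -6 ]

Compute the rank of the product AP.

1

First compute AP:
[[ 21, -63,  42,  42],
 [-14,  42, -28, -28]]
Now row reduce the product.
R2 ← R2 + (2/3)·R1: [0, 0, 0, 0]
1 nonzero row, so rank(AP) = 1.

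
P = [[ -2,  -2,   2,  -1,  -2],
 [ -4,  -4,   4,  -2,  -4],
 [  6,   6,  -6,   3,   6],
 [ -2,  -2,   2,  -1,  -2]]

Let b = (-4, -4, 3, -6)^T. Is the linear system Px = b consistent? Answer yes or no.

Row reduce the augmented matrix [P | b].
R2 ← R2 − (2)·R1: [0, 0, 0, 0, 0, 4]
R3 ← R3 + (3)·R1: [0, 0, 0, 0, 0, -9]
R4 ← R4 − R1: [0, 0, 0, 0, 0, -2]
R3 ← R3 + (9/4)·R2: [0, 0, 0, 0, 0, 0]
R4 ← R4 + (1/2)·R2: [0, 0, 0, 0, 0, 0]
The echelon form has 2 nonzero rows; the last pivot sits in the augmented column, so rank(P) = 1 but rank([P|b]) = 2.
Since the ranks differ, the system is inconsistent.

no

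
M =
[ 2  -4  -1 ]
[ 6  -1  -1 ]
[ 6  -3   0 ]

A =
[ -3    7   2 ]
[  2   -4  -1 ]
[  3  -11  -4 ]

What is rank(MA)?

First compute MA:
[[-17,  41,  12],
 [-23,  57,  17],
 [-24,  54,  15]]
Now row reduce the product.
R2 ← R2 − (23/17)·R1: [0, 26/17, 13/17]
R3 ← R3 − (24/17)·R1: [0, -66/17, -33/17]
R3 ← R3 + (33/13)·R2: [0, 0, 0]
2 nonzero rows, so rank(MA) = 2.

2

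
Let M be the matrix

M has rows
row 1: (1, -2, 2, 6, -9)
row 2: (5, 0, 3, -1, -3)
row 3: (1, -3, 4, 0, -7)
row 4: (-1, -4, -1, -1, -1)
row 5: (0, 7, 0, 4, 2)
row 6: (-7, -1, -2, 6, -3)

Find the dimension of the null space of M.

1

Row reduce to echelon form.
R2 ← R2 − (5)·R1: [0, 10, -7, -31, 42]
R3 ← R3 − R1: [0, -1, 2, -6, 2]
R4 ← R4 + R1: [0, -6, 1, 5, -10]
R6 ← R6 + (7)·R1: [0, -15, 12, 48, -66]
R3 ← R3 + (1/10)·R2: [0, 0, 13/10, -91/10, 31/5]
R4 ← R4 + (3/5)·R2: [0, 0, -16/5, -68/5, 76/5]
R5 ← R5 − (7/10)·R2: [0, 0, 49/10, 257/10, -137/5]
R6 ← R6 + (3/2)·R2: [0, 0, 3/2, 3/2, -3]
R4 ← R4 + (32/13)·R3: [0, 0, 0, -36, 396/13]
R5 ← R5 − (49/13)·R3: [0, 0, 0, 60, -660/13]
R6 ← R6 − (15/13)·R3: [0, 0, 0, 12, -132/13]
R5 ← R5 + (5/3)·R4: [0, 0, 0, 0, 0]
R6 ← R6 + (1/3)·R4: [0, 0, 0, 0, 0]
4 nonzero rows, so rank(M) = 4.
M has 5 columns; by rank–nullity, nullity = 5 − 4 = 1.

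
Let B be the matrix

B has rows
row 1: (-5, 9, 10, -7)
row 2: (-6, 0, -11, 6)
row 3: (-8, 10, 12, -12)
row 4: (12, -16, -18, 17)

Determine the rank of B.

Row reduce to echelon form.
R2 ← R2 − (6/5)·R1: [0, -54/5, -23, 72/5]
R3 ← R3 − (8/5)·R1: [0, -22/5, -4, -4/5]
R4 ← R4 + (12/5)·R1: [0, 28/5, 6, 1/5]
R3 ← R3 − (11/27)·R2: [0, 0, 145/27, -20/3]
R4 ← R4 + (14/27)·R2: [0, 0, -160/27, 23/3]
R4 ← R4 + (32/29)·R3: [0, 0, 0, 9/29]
Echelon form has 4 nonzero rows, so rank(B) = 4.

4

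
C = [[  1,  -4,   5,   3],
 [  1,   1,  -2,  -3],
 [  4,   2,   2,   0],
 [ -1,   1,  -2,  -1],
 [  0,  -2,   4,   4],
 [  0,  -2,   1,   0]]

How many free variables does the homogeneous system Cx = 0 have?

1

Row reduce to echelon form.
R2 ← R2 − R1: [0, 5, -7, -6]
R3 ← R3 − (4)·R1: [0, 18, -18, -12]
R4 ← R4 + R1: [0, -3, 3, 2]
R3 ← R3 − (18/5)·R2: [0, 0, 36/5, 48/5]
R4 ← R4 + (3/5)·R2: [0, 0, -6/5, -8/5]
R5 ← R5 + (2/5)·R2: [0, 0, 6/5, 8/5]
R6 ← R6 + (2/5)·R2: [0, 0, -9/5, -12/5]
R4 ← R4 + (1/6)·R3: [0, 0, 0, 0]
R5 ← R5 − (1/6)·R3: [0, 0, 0, 0]
R6 ← R6 + (1/4)·R3: [0, 0, 0, 0]
3 nonzero rows, so rank(C) = 3.
C has 4 columns; by rank–nullity, nullity = 4 − 3 = 1.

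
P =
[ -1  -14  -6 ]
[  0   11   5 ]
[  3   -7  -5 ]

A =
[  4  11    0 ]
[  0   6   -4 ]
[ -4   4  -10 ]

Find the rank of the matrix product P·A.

First compute PA:
[[ 20, -119, 116],
 [-20,  86, -94],
 [ 32, -29,  78]]
Now row reduce the product.
R2 ← R2 + R1: [0, -33, 22]
R3 ← R3 − (8/5)·R1: [0, 807/5, -538/5]
R3 ← R3 + (269/55)·R2: [0, 0, 0]
2 nonzero rows, so rank(PA) = 2.

2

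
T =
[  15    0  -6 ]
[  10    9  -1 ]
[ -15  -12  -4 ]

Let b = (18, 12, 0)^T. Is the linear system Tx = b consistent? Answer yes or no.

Row reduce the augmented matrix [T | b].
R2 ← R2 − (2/3)·R1: [0, 9, 3, 0]
R3 ← R3 + R1: [0, -12, -10, 18]
R3 ← R3 + (4/3)·R2: [0, 0, -6, 18]
The echelon form has 3 nonzero rows, and every pivot lies in the first 3 columns, so rank(T) = rank([T|b]) = 3.
The system is consistent.

yes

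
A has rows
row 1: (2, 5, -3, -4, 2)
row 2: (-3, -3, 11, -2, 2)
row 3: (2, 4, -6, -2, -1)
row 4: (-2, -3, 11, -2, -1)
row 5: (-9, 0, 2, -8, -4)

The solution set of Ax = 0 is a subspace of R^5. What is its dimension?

1

Row reduce to echelon form.
R2 ← R2 + (3/2)·R1: [0, 9/2, 13/2, -8, 5]
R3 ← R3 − R1: [0, -1, -3, 2, -3]
R4 ← R4 + R1: [0, 2, 8, -6, 1]
R5 ← R5 + (9/2)·R1: [0, 45/2, -23/2, -26, 5]
R3 ← R3 + (2/9)·R2: [0, 0, -14/9, 2/9, -17/9]
R4 ← R4 − (4/9)·R2: [0, 0, 46/9, -22/9, -11/9]
R5 ← R5 − (5)·R2: [0, 0, -44, 14, -20]
R4 ← R4 + (23/7)·R3: [0, 0, 0, -12/7, -52/7]
R5 ← R5 − (198/7)·R3: [0, 0, 0, 54/7, 234/7]
R5 ← R5 + (9/2)·R4: [0, 0, 0, 0, 0]
4 nonzero rows, so rank(A) = 4.
A has 5 columns; by rank–nullity, nullity = 5 − 4 = 1.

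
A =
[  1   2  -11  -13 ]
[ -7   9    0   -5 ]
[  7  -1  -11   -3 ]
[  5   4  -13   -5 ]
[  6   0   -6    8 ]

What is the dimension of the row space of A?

4

Row reduce to echelon form.
R2 ← R2 + (7)·R1: [0, 23, -77, -96]
R3 ← R3 − (7)·R1: [0, -15, 66, 88]
R4 ← R4 − (5)·R1: [0, -6, 42, 60]
R5 ← R5 − (6)·R1: [0, -12, 60, 86]
R3 ← R3 + (15/23)·R2: [0, 0, 363/23, 584/23]
R4 ← R4 + (6/23)·R2: [0, 0, 504/23, 804/23]
R5 ← R5 + (12/23)·R2: [0, 0, 456/23, 826/23]
R4 ← R4 − (168/121)·R3: [0, 0, 0, -36/121]
R5 ← R5 − (152/121)·R3: [0, 0, 0, 486/121]
R5 ← R5 + (27/2)·R4: [0, 0, 0, 0]
Echelon form has 4 nonzero rows, so rank(A) = 4.
The row space has dimension equal to the rank: 4.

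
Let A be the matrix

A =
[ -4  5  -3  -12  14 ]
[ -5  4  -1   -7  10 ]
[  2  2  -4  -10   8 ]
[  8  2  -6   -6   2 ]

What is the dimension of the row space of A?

3

Row reduce to echelon form.
R2 ← R2 − (5/4)·R1: [0, -9/4, 11/4, 8, -15/2]
R3 ← R3 + (1/2)·R1: [0, 9/2, -11/2, -16, 15]
R4 ← R4 + (2)·R1: [0, 12, -12, -30, 30]
R3 ← R3 + (2)·R2: [0, 0, 0, 0, 0]
R4 ← R4 + (16/3)·R2: [0, 0, 8/3, 38/3, -10]
Swap R3 ↔ R4
Echelon form has 3 nonzero rows, so rank(A) = 3.
The row space has dimension equal to the rank: 3.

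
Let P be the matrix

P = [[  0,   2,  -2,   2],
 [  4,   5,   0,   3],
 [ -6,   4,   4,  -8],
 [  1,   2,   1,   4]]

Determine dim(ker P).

0

Row reduce to echelon form.
Swap R1 ↔ R2
R3 ← R3 + (3/2)·R1: [0, 23/2, 4, -7/2]
R4 ← R4 − (1/4)·R1: [0, 3/4, 1, 13/4]
R3 ← R3 − (23/4)·R2: [0, 0, 31/2, -15]
R4 ← R4 − (3/8)·R2: [0, 0, 7/4, 5/2]
R4 ← R4 − (7/62)·R3: [0, 0, 0, 130/31]
4 nonzero rows, so rank(P) = 4.
P has 4 columns; by rank–nullity, nullity = 4 − 4 = 0.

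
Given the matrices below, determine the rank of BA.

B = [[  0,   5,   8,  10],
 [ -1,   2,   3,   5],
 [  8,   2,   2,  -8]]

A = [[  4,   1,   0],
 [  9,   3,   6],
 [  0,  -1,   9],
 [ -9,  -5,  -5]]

First compute BA:
[[-45, -43,  52],
 [-31, -23,  14],
 [122,  52,  70]]
Now row reduce the product.
R2 ← R2 − (31/45)·R1: [0, 298/45, -982/45]
R3 ← R3 + (122/45)·R1: [0, -2906/45, 9494/45]
R3 ← R3 + (1453/149)·R2: [0, 0, -272/149]
3 nonzero rows, so rank(BA) = 3.

3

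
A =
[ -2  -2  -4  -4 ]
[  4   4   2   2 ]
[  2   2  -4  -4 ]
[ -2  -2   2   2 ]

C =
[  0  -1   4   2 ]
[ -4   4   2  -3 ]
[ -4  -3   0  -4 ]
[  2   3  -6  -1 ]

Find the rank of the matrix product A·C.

2

First compute AC:
[[ 16,  -6,  12,  22],
 [-20,  12,  12, -14],
 [  0,   6,  36,  18],
 [  4,  -6, -24,  -8]]
Now row reduce the product.
R2 ← R2 + (5/4)·R1: [0, 9/2, 27, 27/2]
R4 ← R4 − (1/4)·R1: [0, -9/2, -27, -27/2]
R3 ← R3 − (4/3)·R2: [0, 0, 0, 0]
R4 ← R4 + R2: [0, 0, 0, 0]
2 nonzero rows, so rank(AC) = 2.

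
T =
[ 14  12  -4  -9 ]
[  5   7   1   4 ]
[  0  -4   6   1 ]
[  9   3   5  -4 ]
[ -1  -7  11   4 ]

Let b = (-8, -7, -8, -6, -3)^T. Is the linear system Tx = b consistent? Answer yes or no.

no

Row reduce the augmented matrix [T | b].
R2 ← R2 − (5/14)·R1: [0, 19/7, 17/7, 101/14, -29/7]
R4 ← R4 − (9/14)·R1: [0, -33/7, 53/7, 25/14, -6/7]
R5 ← R5 + (1/14)·R1: [0, -43/7, 75/7, 47/14, -25/7]
R3 ← R3 + (28/19)·R2: [0, 0, 182/19, 221/19, -268/19]
R4 ← R4 + (33/19)·R2: [0, 0, 224/19, 272/19, -153/19]
R5 ← R5 + (43/19)·R2: [0, 0, 308/19, 374/19, -246/19]
R4 ← R4 − (16/13)·R3: [0, 0, 0, 0, 121/13]
R5 ← R5 − (22/13)·R3: [0, 0, 0, 0, 142/13]
R5 ← R5 − (142/121)·R4: [0, 0, 0, 0, 0]
The echelon form has 4 nonzero rows; the last pivot sits in the augmented column, so rank(T) = 3 but rank([T|b]) = 4.
Since the ranks differ, the system is inconsistent.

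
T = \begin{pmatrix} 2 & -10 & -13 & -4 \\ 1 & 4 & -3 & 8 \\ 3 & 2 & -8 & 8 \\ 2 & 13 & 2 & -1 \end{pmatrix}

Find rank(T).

Row reduce to echelon form.
R2 ← R2 − (1/2)·R1: [0, 9, 7/2, 10]
R3 ← R3 − (3/2)·R1: [0, 17, 23/2, 14]
R4 ← R4 − R1: [0, 23, 15, 3]
R3 ← R3 − (17/9)·R2: [0, 0, 44/9, -44/9]
R4 ← R4 − (23/9)·R2: [0, 0, 109/18, -203/9]
R4 ← R4 − (109/88)·R3: [0, 0, 0, -33/2]
Echelon form has 4 nonzero rows, so rank(T) = 4.

4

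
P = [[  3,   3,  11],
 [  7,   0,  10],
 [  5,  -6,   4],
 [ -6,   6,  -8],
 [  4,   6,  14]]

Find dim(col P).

3

Row reduce to echelon form.
R2 ← R2 − (7/3)·R1: [0, -7, -47/3]
R3 ← R3 − (5/3)·R1: [0, -11, -43/3]
R4 ← R4 + (2)·R1: [0, 12, 14]
R5 ← R5 − (4/3)·R1: [0, 2, -2/3]
R3 ← R3 − (11/7)·R2: [0, 0, 72/7]
R4 ← R4 + (12/7)·R2: [0, 0, -90/7]
R5 ← R5 + (2/7)·R2: [0, 0, -36/7]
R4 ← R4 + (5/4)·R3: [0, 0, 0]
R5 ← R5 + (1/2)·R3: [0, 0, 0]
Echelon form has 3 nonzero rows, so rank(P) = 3.
The column space has dimension equal to the rank: 3.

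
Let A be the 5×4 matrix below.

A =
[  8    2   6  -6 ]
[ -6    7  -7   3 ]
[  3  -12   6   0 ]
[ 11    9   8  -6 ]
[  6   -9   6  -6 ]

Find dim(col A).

Row reduce to echelon form.
R2 ← R2 + (3/4)·R1: [0, 17/2, -5/2, -3/2]
R3 ← R3 − (3/8)·R1: [0, -51/4, 15/4, 9/4]
R4 ← R4 − (11/8)·R1: [0, 25/4, -1/4, 9/4]
R5 ← R5 − (3/4)·R1: [0, -21/2, 3/2, -3/2]
R3 ← R3 + (3/2)·R2: [0, 0, 0, 0]
R4 ← R4 − (25/34)·R2: [0, 0, 27/17, 57/17]
R5 ← R5 + (21/17)·R2: [0, 0, -27/17, -57/17]
Swap R3 ↔ R4
R5 ← R5 + R3: [0, 0, 0, 0]
Echelon form has 3 nonzero rows, so rank(A) = 3.
The column space has dimension equal to the rank: 3.

3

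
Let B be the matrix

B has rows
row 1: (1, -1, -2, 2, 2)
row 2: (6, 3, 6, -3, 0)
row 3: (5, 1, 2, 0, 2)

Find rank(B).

2

Row reduce to echelon form.
R2 ← R2 − (6)·R1: [0, 9, 18, -15, -12]
R3 ← R3 − (5)·R1: [0, 6, 12, -10, -8]
R3 ← R3 − (2/3)·R2: [0, 0, 0, 0, 0]
Echelon form has 2 nonzero rows, so rank(B) = 2.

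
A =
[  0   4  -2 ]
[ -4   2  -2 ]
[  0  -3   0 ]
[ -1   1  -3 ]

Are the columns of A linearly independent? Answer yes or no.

yes

Row reduce A to echelon form.
Swap R1 ↔ R2
R4 ← R4 − (1/4)·R1: [0, 1/2, -5/2]
R3 ← R3 + (3/4)·R2: [0, 0, -3/2]
R4 ← R4 − (1/8)·R2: [0, 0, -9/4]
R4 ← R4 − (3/2)·R3: [0, 0, 0]
3 pivots among 3 columns.
Every column is a pivot column, so the columns are linearly independent.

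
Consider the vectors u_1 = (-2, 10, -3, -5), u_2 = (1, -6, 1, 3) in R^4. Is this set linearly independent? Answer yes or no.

Form the matrix with these vectors as rows and row reduce.
R2 ← R2 + (1/2)·R1: [0, -1, -1/2, 1/2]
2 nonzero rows, so the 2 vectors span a space of dimension 2.
Since 2 = 2, the vectors are linearly independent.

yes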